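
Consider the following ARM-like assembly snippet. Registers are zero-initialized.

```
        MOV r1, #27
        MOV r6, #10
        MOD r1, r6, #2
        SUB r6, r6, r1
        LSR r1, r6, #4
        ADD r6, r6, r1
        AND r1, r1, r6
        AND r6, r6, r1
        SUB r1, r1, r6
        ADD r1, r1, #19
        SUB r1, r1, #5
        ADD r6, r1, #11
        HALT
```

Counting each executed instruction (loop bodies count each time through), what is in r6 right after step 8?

MOV r1, #27 → r1=27
MOV r6, #10 → r6=10
MOD r1, r6, #2 → r1=10%2=0
SUB r6, r6, r1 → r6=10-0=10
LSR r1, r6, #4 → r1=10>>4=0
ADD r6, r6, r1 → r6=10+0=10
AND r1, r1, r6 → r1=0&10=0
AND r6, r6, r1 → r6=10&0=0
After step 8: r6 = 0.

0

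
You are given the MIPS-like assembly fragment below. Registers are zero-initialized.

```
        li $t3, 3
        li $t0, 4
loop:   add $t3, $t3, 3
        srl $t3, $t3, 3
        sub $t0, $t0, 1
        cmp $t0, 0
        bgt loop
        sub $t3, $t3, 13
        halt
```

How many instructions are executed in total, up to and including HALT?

24

after li $t3, 3: $t3=3
after li $t0, 4: $t0=4
after add $t3, $t3, 3: $t3=3+3=6
after srl $t3, $t3, 3: $t3=6>>3=0
after sub $t0, $t0, 1: $t0=4-1=3
cmp $t0, 0  (cmp 3,0)
bgt loop: taken
after add $t3, $t3, 3: $t3=0+3=3
after srl $t3, $t3, 3: $t3=3>>3=0
after sub $t0, $t0, 1: $t0=3-1=2
cmp $t0, 0  (cmp 2,0)
bgt loop: taken
after add $t3, $t3, 3: $t3=0+3=3
after srl $t3, $t3, 3: $t3=3>>3=0
after sub $t0, $t0, 1: $t0=2-1=1
cmp $t0, 0  (cmp 1,0)
bgt loop: taken
after add $t3, $t3, 3: $t3=0+3=3
after srl $t3, $t3, 3: $t3=3>>3=0
after sub $t0, $t0, 1: $t0=1-1=0
cmp $t0, 0  (cmp 0,0)
bgt loop: not taken
after sub $t3, $t3, 13: $t3=0-13=-13
halt.
Total executed instructions: 24.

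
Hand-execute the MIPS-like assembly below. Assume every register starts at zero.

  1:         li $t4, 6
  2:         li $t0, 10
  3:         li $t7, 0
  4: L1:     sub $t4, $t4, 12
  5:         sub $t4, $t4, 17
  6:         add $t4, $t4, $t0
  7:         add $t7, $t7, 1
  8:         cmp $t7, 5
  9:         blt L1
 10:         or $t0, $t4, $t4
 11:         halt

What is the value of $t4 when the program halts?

-89

li $t4, 6 → $t4=6
li $t0, 10 → $t0=10
li $t7, 0 → $t7=0
sub $t4, $t4, 12 → $t4=6-12=-6
sub $t4, $t4, 17 → $t4=(-6)-17=-23
add $t4, $t4, $t0 → $t4=(-23)+10=-13
add $t7, $t7, 1 → $t7=0+1=1
cmp $t7, 5  (cmp 1,5)
blt L1: taken
sub $t4, $t4, 12 → $t4=(-13)-12=-25
sub $t4, $t4, 17 → $t4=(-25)-17=-42
add $t4, $t4, $t0 → $t4=(-42)+10=-32
add $t7, $t7, 1 → $t7=1+1=2
cmp $t7, 5  (cmp 2,5)
blt L1: taken
sub $t4, $t4, 12 → $t4=(-32)-12=-44
sub $t4, $t4, 17 → $t4=(-44)-17=-61
add $t4, $t4, $t0 → $t4=(-61)+10=-51
add $t7, $t7, 1 → $t7=2+1=3
cmp $t7, 5  (cmp 3,5)
blt L1: taken
sub $t4, $t4, 12 → $t4=(-51)-12=-63
sub $t4, $t4, 17 → $t4=(-63)-17=-80
add $t4, $t4, $t0 → $t4=(-80)+10=-70
add $t7, $t7, 1 → $t7=3+1=4
cmp $t7, 5  (cmp 4,5)
blt L1: taken
sub $t4, $t4, 12 → $t4=(-70)-12=-82
sub $t4, $t4, 17 → $t4=(-82)-17=-99
add $t4, $t4, $t0 → $t4=(-99)+10=-89
add $t7, $t7, 1 → $t7=4+1=5
cmp $t7, 5  (cmp 5,5)
blt L1: not taken
or $t0, $t4, $t4 → $t0=(-89)|(-89)=-89
halt.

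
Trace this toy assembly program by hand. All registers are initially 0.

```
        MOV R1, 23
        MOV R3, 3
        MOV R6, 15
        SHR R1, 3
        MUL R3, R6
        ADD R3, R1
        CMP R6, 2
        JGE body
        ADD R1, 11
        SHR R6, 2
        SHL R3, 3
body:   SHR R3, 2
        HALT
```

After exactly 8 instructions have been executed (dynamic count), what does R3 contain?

MOV R1, 23 → R1=23
MOV R3, 3 → R3=3
MOV R6, 15 → R6=15
SHR R1, 3 → R1=23>>3=2
MUL R3, R6 → R3=3*15=45
ADD R3, R1 → R3=45+2=47
CMP R6, 2  (cmp 15,2)
JGE body: taken
After step 8: R3 = 47.

47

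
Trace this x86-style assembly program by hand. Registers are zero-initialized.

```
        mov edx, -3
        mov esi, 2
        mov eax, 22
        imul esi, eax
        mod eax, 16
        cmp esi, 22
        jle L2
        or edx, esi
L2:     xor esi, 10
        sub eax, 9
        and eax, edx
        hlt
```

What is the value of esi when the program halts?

38

mov edx, -3 → edx=-3
mov esi, 2 → esi=2
mov eax, 22 → eax=22
imul esi, eax → esi=2*22=44
mod eax, 16 → eax=22%16=6
cmp esi, 22  (cmp 44,22)
jle L2: not taken
or edx, esi → edx=(-3)|44=-3
xor esi, 10 → esi=44^10=38
sub eax, 9 → eax=6-9=-3
and eax, edx → eax=(-3)&(-3)=-3
halt.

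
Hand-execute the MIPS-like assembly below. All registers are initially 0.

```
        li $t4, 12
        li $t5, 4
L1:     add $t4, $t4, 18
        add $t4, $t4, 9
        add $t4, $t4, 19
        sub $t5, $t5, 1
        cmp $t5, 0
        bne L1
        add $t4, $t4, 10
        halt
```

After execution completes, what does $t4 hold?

$t4=12
$t5=4
$t4=12+18=30
$t4=30+9=39
$t4=39+19=58
$t5=4-1=3
cmp $t5, 0  (cmp 3,0)
bne L1: taken
$t4=58+18=76
$t4=76+9=85
$t4=85+19=104
$t5=3-1=2
cmp $t5, 0  (cmp 2,0)
bne L1: taken
$t4=104+18=122
$t4=122+9=131
$t4=131+19=150
$t5=2-1=1
cmp $t5, 0  (cmp 1,0)
bne L1: taken
$t4=150+18=168
$t4=168+9=177
$t4=177+19=196
$t5=1-1=0
cmp $t5, 0  (cmp 0,0)
bne L1: not taken
$t4=196+10=206
halt.

206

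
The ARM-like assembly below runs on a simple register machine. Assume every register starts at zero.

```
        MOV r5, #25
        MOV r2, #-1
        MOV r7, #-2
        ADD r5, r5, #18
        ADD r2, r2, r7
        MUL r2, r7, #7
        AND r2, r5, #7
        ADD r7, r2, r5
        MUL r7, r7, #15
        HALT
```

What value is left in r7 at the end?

690

MOV r5, #25 → r5=25
MOV r2, #-1 → r2=-1
MOV r7, #-2 → r7=-2
ADD r5, r5, #18 → r5=25+18=43
ADD r2, r2, r7 → r2=(-1)+(-2)=-3
MUL r2, r7, #7 → r2=(-2)*7=-14
AND r2, r5, #7 → r2=43&7=3
ADD r7, r2, r5 → r7=3+43=46
MUL r7, r7, #15 → r7=46*15=690
halt.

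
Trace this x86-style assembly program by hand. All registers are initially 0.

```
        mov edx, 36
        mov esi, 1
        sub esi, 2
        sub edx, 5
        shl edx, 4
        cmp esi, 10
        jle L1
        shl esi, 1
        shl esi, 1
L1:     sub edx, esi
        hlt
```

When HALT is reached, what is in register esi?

after mov edx, 36: edx=36
after mov esi, 1: esi=1
after sub esi, 2: esi=1-2=-1
after sub edx, 5: edx=36-5=31
after shl edx, 4: edx=31<<4=496
cmp esi, 10  (cmp -1,10)
jle L1: taken
after sub edx, esi: edx=496-(-1)=497
halt.

-1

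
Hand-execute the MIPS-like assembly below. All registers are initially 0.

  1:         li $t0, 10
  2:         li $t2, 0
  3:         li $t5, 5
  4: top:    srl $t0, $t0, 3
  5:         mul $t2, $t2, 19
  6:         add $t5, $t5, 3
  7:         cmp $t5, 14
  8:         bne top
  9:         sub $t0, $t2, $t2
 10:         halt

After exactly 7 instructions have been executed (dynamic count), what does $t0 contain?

1

after li $t0, 10: $t0=10
after li $t2, 0: $t2=0
after li $t5, 5: $t5=5
after srl $t0, $t0, 3: $t0=10>>3=1
after mul $t2, $t2, 19: $t2=0*19=0
after add $t5, $t5, 3: $t5=5+3=8
cmp $t5, 14  (cmp 8,14)
After step 7: $t0 = 1.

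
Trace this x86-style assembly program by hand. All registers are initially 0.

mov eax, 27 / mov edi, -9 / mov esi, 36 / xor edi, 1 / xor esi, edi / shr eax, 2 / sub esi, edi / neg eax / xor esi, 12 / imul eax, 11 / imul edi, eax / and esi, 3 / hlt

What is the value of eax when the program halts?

mov eax, 27 → eax=27
mov edi, -9 → edi=-9
mov esi, 36 → esi=36
xor edi, 1 → edi=(-9)^1=-10
xor esi, edi → esi=36^(-10)=-46
shr eax, 2 → eax=27>>2=6
sub esi, edi → esi=(-46)-(-10)=-36
neg eax → eax=-(6)=-6
xor esi, 12 → esi=(-36)^12=-48
imul eax, 11 → eax=(-6)*11=-66
imul edi, eax → edi=(-10)*(-66)=660
and esi, 3 → esi=(-48)&3=0
halt.

-66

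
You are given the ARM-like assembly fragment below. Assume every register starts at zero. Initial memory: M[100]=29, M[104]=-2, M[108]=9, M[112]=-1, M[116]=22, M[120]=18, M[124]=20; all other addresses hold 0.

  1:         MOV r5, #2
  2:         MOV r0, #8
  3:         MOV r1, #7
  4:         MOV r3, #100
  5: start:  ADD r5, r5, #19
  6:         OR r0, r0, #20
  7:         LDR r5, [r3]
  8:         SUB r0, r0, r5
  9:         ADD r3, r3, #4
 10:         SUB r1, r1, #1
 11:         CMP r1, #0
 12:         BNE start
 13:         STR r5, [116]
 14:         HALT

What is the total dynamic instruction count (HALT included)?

r5=2
r0=8
r1=7
r3=100
r5=2+19=21
r0=8|20=28
r5=M[100]=29
r0=28-29=-1
r3=100+4=104
r1=7-1=6
CMP r1, #0  (cmp 6,0)
BNE start: taken
r5=29+19=48
r0=(-1)|20=-1
r5=M[104]=-2
r0=(-1)-(-2)=1
r3=104+4=108
r1=6-1=5
CMP r1, #0  (cmp 5,0)
BNE start: taken
r5=(-2)+19=17
r0=1|20=21
r5=M[108]=9
r0=21-9=12
r3=108+4=112
r1=5-1=4
CMP r1, #0  (cmp 4,0)
BNE start: taken
r5=9+19=28
r0=12|20=28
r5=M[112]=-1
r0=28-(-1)=29
r3=112+4=116
r1=4-1=3
CMP r1, #0  (cmp 3,0)
BNE start: taken
r5=(-1)+19=18
r0=29|20=29
r5=M[116]=22
r0=29-22=7
r3=116+4=120
r1=3-1=2
CMP r1, #0  (cmp 2,0)
BNE start: taken
r5=22+19=41
r0=7|20=23
r5=M[120]=18
r0=23-18=5
r3=120+4=124
r1=2-1=1
CMP r1, #0  (cmp 1,0)
BNE start: taken
r5=18+19=37
r0=5|20=21
r5=M[124]=20
r0=21-20=1
r3=124+4=128
r1=1-1=0
CMP r1, #0  (cmp 0,0)
BNE start: not taken
STR r5, [116] → M[116]=20
halt.
Total executed instructions: 62.

62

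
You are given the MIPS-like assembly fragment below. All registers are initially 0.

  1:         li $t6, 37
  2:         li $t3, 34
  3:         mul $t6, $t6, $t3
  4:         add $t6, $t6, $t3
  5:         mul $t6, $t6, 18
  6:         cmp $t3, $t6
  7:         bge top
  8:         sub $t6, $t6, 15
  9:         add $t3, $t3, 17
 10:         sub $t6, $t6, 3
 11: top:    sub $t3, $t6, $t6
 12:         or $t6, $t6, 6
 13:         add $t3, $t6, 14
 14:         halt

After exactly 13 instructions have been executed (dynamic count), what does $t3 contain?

after li $t6, 37: $t6=37
after li $t3, 34: $t3=34
after mul $t6, $t6, $t3: $t6=37*34=1258
after add $t6, $t6, $t3: $t6=1258+34=1292
after mul $t6, $t6, 18: $t6=1292*18=23256
cmp $t3, $t6  (cmp 34,23256)
bge top: not taken
after sub $t6, $t6, 15: $t6=23256-15=23241
after add $t3, $t3, 17: $t3=34+17=51
after sub $t6, $t6, 3: $t6=23241-3=23238
after sub $t3, $t6, $t6: $t3=23238-23238=0
after or $t6, $t6, 6: $t6=23238|6=23238
after add $t3, $t6, 14: $t3=23238+14=23252
After step 13: $t3 = 23252.

23252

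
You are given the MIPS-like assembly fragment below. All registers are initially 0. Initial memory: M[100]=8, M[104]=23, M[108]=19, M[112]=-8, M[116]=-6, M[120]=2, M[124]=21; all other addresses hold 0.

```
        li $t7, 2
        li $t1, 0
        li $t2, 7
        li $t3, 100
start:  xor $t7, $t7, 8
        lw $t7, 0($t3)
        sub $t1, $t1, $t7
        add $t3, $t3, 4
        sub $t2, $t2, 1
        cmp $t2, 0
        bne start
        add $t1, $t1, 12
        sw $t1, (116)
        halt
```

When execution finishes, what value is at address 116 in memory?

-47

after li $t7, 2: $t7=2
after li $t1, 0: $t1=0
after li $t2, 7: $t2=7
after li $t3, 100: $t3=100
after xor $t7, $t7, 8: $t7=2^8=10
after lw $t7, 0($t3): $t7=M[100]=8
after sub $t1, $t1, $t7: $t1=0-8=-8
after add $t3, $t3, 4: $t3=100+4=104
after sub $t2, $t2, 1: $t2=7-1=6
cmp $t2, 0  (cmp 6,0)
bne start: taken
after xor $t7, $t7, 8: $t7=8^8=0
after lw $t7, 0($t3): $t7=M[104]=23
after sub $t1, $t1, $t7: $t1=(-8)-23=-31
after add $t3, $t3, 4: $t3=104+4=108
after sub $t2, $t2, 1: $t2=6-1=5
cmp $t2, 0  (cmp 5,0)
bne start: taken
after xor $t7, $t7, 8: $t7=23^8=31
after lw $t7, 0($t3): $t7=M[108]=19
after sub $t1, $t1, $t7: $t1=(-31)-19=-50
after add $t3, $t3, 4: $t3=108+4=112
after sub $t2, $t2, 1: $t2=5-1=4
cmp $t2, 0  (cmp 4,0)
bne start: taken
after xor $t7, $t7, 8: $t7=19^8=27
after lw $t7, 0($t3): $t7=M[112]=-8
after sub $t1, $t1, $t7: $t1=(-50)-(-8)=-42
after add $t3, $t3, 4: $t3=112+4=116
after sub $t2, $t2, 1: $t2=4-1=3
cmp $t2, 0  (cmp 3,0)
bne start: taken
after xor $t7, $t7, 8: $t7=(-8)^8=-16
after lw $t7, 0($t3): $t7=M[116]=-6
after sub $t1, $t1, $t7: $t1=(-42)-(-6)=-36
after add $t3, $t3, 4: $t3=116+4=120
after sub $t2, $t2, 1: $t2=3-1=2
cmp $t2, 0  (cmp 2,0)
bne start: taken
after xor $t7, $t7, 8: $t7=(-6)^8=-14
after lw $t7, 0($t3): $t7=M[120]=2
after sub $t1, $t1, $t7: $t1=(-36)-2=-38
after add $t3, $t3, 4: $t3=120+4=124
after sub $t2, $t2, 1: $t2=2-1=1
cmp $t2, 0  (cmp 1,0)
bne start: taken
after xor $t7, $t7, 8: $t7=2^8=10
after lw $t7, 0($t3): $t7=M[124]=21
after sub $t1, $t1, $t7: $t1=(-38)-21=-59
after add $t3, $t3, 4: $t3=124+4=128
after sub $t2, $t2, 1: $t2=1-1=0
cmp $t2, 0  (cmp 0,0)
bne start: not taken
after add $t1, $t1, 12: $t1=(-59)+12=-47
sw $t1, (116) → M[116]=-47
halt.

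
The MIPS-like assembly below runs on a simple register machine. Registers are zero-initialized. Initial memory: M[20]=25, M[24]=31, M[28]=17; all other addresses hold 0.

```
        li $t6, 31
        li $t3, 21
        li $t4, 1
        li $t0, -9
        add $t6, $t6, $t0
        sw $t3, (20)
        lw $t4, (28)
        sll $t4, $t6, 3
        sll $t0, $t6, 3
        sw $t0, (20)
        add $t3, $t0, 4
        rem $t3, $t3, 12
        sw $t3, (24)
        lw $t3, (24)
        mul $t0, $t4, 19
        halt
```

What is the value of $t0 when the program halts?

3344

after li $t6, 31: $t6=31
after li $t3, 21: $t3=21
after li $t4, 1: $t4=1
after li $t0, -9: $t0=-9
after add $t6, $t6, $t0: $t6=31+(-9)=22
sw $t3, (20) → M[20]=21
after lw $t4, (28): $t4=M[28]=17
after sll $t4, $t6, 3: $t4=22<<3=176
after sll $t0, $t6, 3: $t0=22<<3=176
sw $t0, (20) → M[20]=176
after add $t3, $t0, 4: $t3=176+4=180
after rem $t3, $t3, 12: $t3=180%12=0
sw $t3, (24) → M[24]=0
after lw $t3, (24): $t3=M[24]=0
after mul $t0, $t4, 19: $t0=176*19=3344
halt.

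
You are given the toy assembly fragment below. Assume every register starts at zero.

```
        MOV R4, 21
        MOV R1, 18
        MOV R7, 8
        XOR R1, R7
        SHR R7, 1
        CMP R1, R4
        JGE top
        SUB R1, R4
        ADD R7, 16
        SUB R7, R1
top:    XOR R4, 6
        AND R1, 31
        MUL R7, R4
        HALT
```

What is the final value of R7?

R4=21
R1=18
R7=8
R1=18^8=26
R7=8>>1=4
CMP R1, R4  (cmp 26,21)
JGE top: taken
R4=21^6=19
R1=26&31=26
R7=4*19=76
halt.

76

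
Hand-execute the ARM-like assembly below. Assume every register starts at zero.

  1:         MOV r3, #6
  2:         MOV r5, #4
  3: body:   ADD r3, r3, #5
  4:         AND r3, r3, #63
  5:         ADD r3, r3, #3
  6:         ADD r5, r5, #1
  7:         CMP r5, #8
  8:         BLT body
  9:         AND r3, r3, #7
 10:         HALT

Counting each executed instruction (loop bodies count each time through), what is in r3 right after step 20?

after MOV r3, #6: r3=6
after MOV r5, #4: r5=4
after ADD r3, r3, #5: r3=6+5=11
after AND r3, r3, #63: r3=11&63=11
after ADD r3, r3, #3: r3=11+3=14
after ADD r5, r5, #1: r5=4+1=5
CMP r5, #8  (cmp 5,8)
BLT body: taken
after ADD r3, r3, #5: r3=14+5=19
after AND r3, r3, #63: r3=19&63=19
after ADD r3, r3, #3: r3=19+3=22
after ADD r5, r5, #1: r5=5+1=6
CMP r5, #8  (cmp 6,8)
BLT body: taken
after ADD r3, r3, #5: r3=22+5=27
after AND r3, r3, #63: r3=27&63=27
after ADD r3, r3, #3: r3=27+3=30
after ADD r5, r5, #1: r5=6+1=7
CMP r5, #8  (cmp 7,8)
BLT body: taken
After step 20: r3 = 30.

30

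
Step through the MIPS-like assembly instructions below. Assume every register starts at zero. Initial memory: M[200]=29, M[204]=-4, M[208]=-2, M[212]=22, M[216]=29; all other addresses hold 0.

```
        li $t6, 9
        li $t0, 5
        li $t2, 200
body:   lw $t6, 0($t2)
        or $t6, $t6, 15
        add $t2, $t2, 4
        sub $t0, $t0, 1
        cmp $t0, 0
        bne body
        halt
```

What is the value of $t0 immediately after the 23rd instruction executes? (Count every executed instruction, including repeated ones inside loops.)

li $t6, 9 → $t6=9
li $t0, 5 → $t0=5
li $t2, 200 → $t2=200
lw $t6, 0($t2) → $t6=M[200]=29
or $t6, $t6, 15 → $t6=29|15=31
add $t2, $t2, 4 → $t2=200+4=204
sub $t0, $t0, 1 → $t0=5-1=4
cmp $t0, 0  (cmp 4,0)
bne body: taken
lw $t6, 0($t2) → $t6=M[204]=-4
or $t6, $t6, 15 → $t6=(-4)|15=-1
add $t2, $t2, 4 → $t2=204+4=208
sub $t0, $t0, 1 → $t0=4-1=3
cmp $t0, 0  (cmp 3,0)
bne body: taken
lw $t6, 0($t2) → $t6=M[208]=-2
or $t6, $t6, 15 → $t6=(-2)|15=-1
add $t2, $t2, 4 → $t2=208+4=212
sub $t0, $t0, 1 → $t0=3-1=2
cmp $t0, 0  (cmp 2,0)
bne body: taken
lw $t6, 0($t2) → $t6=M[212]=22
or $t6, $t6, 15 → $t6=22|15=31
After step 23: $t0 = 2.

2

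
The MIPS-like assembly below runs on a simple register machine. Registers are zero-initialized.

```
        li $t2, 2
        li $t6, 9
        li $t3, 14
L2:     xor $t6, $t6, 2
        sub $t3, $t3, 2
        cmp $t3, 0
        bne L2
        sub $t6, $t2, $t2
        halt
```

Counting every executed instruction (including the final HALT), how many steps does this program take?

33

li $t2, 2 → $t2=2
li $t6, 9 → $t6=9
li $t3, 14 → $t3=14
xor $t6, $t6, 2 → $t6=9^2=11
sub $t3, $t3, 2 → $t3=14-2=12
cmp $t3, 0  (cmp 12,0)
bne L2: taken
xor $t6, $t6, 2 → $t6=11^2=9
sub $t3, $t3, 2 → $t3=12-2=10
cmp $t3, 0  (cmp 10,0)
bne L2: taken
xor $t6, $t6, 2 → $t6=9^2=11
sub $t3, $t3, 2 → $t3=10-2=8
cmp $t3, 0  (cmp 8,0)
bne L2: taken
xor $t6, $t6, 2 → $t6=11^2=9
sub $t3, $t3, 2 → $t3=8-2=6
cmp $t3, 0  (cmp 6,0)
bne L2: taken
xor $t6, $t6, 2 → $t6=9^2=11
sub $t3, $t3, 2 → $t3=6-2=4
cmp $t3, 0  (cmp 4,0)
bne L2: taken
xor $t6, $t6, 2 → $t6=11^2=9
sub $t3, $t3, 2 → $t3=4-2=2
cmp $t3, 0  (cmp 2,0)
bne L2: taken
xor $t6, $t6, 2 → $t6=9^2=11
sub $t3, $t3, 2 → $t3=2-2=0
cmp $t3, 0  (cmp 0,0)
bne L2: not taken
sub $t6, $t2, $t2 → $t6=2-2=0
halt.
Total executed instructions: 33.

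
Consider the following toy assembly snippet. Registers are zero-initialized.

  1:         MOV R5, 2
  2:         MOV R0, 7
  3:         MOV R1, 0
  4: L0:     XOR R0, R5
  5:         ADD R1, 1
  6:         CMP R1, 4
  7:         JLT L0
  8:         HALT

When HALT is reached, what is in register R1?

after MOV R5, 2: R5=2
after MOV R0, 7: R0=7
after MOV R1, 0: R1=0
after XOR R0, R5: R0=7^2=5
after ADD R1, 1: R1=0+1=1
CMP R1, 4  (cmp 1,4)
JLT L0: taken
after XOR R0, R5: R0=5^2=7
after ADD R1, 1: R1=1+1=2
CMP R1, 4  (cmp 2,4)
JLT L0: taken
after XOR R0, R5: R0=7^2=5
after ADD R1, 1: R1=2+1=3
CMP R1, 4  (cmp 3,4)
JLT L0: taken
after XOR R0, R5: R0=5^2=7
after ADD R1, 1: R1=3+1=4
CMP R1, 4  (cmp 4,4)
JLT L0: not taken
halt.

4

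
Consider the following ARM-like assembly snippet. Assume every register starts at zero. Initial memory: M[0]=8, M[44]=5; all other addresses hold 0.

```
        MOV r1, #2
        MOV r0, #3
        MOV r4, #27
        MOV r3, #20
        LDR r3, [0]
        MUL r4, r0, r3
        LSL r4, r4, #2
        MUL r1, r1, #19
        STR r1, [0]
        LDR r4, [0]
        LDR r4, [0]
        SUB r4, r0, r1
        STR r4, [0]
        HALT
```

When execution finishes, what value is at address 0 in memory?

-35

after MOV r1, #2: r1=2
after MOV r0, #3: r0=3
after MOV r4, #27: r4=27
after MOV r3, #20: r3=20
after LDR r3, [0]: r3=M[0]=8
after MUL r4, r0, r3: r4=3*8=24
after LSL r4, r4, #2: r4=24<<2=96
after MUL r1, r1, #19: r1=2*19=38
STR r1, [0] → M[0]=38
after LDR r4, [0]: r4=M[0]=38
after LDR r4, [0]: r4=M[0]=38
after SUB r4, r0, r1: r4=3-38=-35
STR r4, [0] → M[0]=-35
halt.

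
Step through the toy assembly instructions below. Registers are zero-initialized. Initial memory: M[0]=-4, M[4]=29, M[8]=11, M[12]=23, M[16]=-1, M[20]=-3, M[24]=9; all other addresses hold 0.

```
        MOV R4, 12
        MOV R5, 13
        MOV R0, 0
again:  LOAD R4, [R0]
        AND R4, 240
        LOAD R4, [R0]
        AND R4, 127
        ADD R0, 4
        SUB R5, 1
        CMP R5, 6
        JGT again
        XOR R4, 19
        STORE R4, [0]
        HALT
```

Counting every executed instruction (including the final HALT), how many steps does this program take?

R4=12
R5=13
R0=0
R4=M[0]=-4
R4=(-4)&240=240
R4=M[0]=-4
R4=(-4)&127=124
R0=0+4=4
R5=13-1=12
CMP R5, 6  (cmp 12,6)
JGT again: taken
R4=M[4]=29
R4=29&240=16
R4=M[4]=29
R4=29&127=29
R0=4+4=8
R5=12-1=11
CMP R5, 6  (cmp 11,6)
JGT again: taken
R4=M[8]=11
R4=11&240=0
R4=M[8]=11
R4=11&127=11
R0=8+4=12
R5=11-1=10
CMP R5, 6  (cmp 10,6)
JGT again: taken
R4=M[12]=23
R4=23&240=16
R4=M[12]=23
R4=23&127=23
R0=12+4=16
R5=10-1=9
CMP R5, 6  (cmp 9,6)
JGT again: taken
R4=M[16]=-1
R4=(-1)&240=240
R4=M[16]=-1
R4=(-1)&127=127
R0=16+4=20
R5=9-1=8
CMP R5, 6  (cmp 8,6)
JGT again: taken
R4=M[20]=-3
R4=(-3)&240=240
R4=M[20]=-3
R4=(-3)&127=125
R0=20+4=24
R5=8-1=7
CMP R5, 6  (cmp 7,6)
JGT again: taken
R4=M[24]=9
R4=9&240=0
R4=M[24]=9
R4=9&127=9
R0=24+4=28
R5=7-1=6
CMP R5, 6  (cmp 6,6)
JGT again: not taken
R4=9^19=26
STORE R4, [0] → M[0]=26
halt.
Total executed instructions: 62.

62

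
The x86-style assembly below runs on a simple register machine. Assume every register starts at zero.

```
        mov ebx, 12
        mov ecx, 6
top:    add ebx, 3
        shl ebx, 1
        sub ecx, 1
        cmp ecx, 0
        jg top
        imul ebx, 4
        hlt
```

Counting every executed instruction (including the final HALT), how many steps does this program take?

34

after mov ebx, 12: ebx=12
after mov ecx, 6: ecx=6
after add ebx, 3: ebx=12+3=15
after shl ebx, 1: ebx=15<<1=30
after sub ecx, 1: ecx=6-1=5
cmp ecx, 0  (cmp 5,0)
jg top: taken
after add ebx, 3: ebx=30+3=33
after shl ebx, 1: ebx=33<<1=66
after sub ecx, 1: ecx=5-1=4
cmp ecx, 0  (cmp 4,0)
jg top: taken
after add ebx, 3: ebx=66+3=69
after shl ebx, 1: ebx=69<<1=138
after sub ecx, 1: ecx=4-1=3
cmp ecx, 0  (cmp 3,0)
jg top: taken
after add ebx, 3: ebx=138+3=141
after shl ebx, 1: ebx=141<<1=282
after sub ecx, 1: ecx=3-1=2
cmp ecx, 0  (cmp 2,0)
jg top: taken
after add ebx, 3: ebx=282+3=285
after shl ebx, 1: ebx=285<<1=570
after sub ecx, 1: ecx=2-1=1
cmp ecx, 0  (cmp 1,0)
jg top: taken
after add ebx, 3: ebx=570+3=573
after shl ebx, 1: ebx=573<<1=1146
after sub ecx, 1: ecx=1-1=0
cmp ecx, 0  (cmp 0,0)
jg top: not taken
after imul ebx, 4: ebx=1146*4=4584
halt.
Total executed instructions: 34.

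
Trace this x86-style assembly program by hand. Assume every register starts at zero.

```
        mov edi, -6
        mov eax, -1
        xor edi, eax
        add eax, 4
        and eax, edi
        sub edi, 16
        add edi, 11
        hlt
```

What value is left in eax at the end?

after mov edi, -6: edi=-6
after mov eax, -1: eax=-1
after xor edi, eax: edi=(-6)^(-1)=5
after add eax, 4: eax=(-1)+4=3
after and eax, edi: eax=3&5=1
after sub edi, 16: edi=5-16=-11
after add edi, 11: edi=(-11)+11=0
halt.

1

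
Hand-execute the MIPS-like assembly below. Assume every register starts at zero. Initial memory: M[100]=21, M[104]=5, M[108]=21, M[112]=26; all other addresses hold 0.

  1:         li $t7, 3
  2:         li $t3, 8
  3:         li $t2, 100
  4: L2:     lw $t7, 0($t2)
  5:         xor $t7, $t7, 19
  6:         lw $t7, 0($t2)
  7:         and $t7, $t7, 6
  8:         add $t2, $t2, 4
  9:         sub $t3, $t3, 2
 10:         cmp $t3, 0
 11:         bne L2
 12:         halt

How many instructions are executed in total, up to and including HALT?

li $t7, 3 → $t7=3
li $t3, 8 → $t3=8
li $t2, 100 → $t2=100
lw $t7, 0($t2) → $t7=M[100]=21
xor $t7, $t7, 19 → $t7=21^19=6
lw $t7, 0($t2) → $t7=M[100]=21
and $t7, $t7, 6 → $t7=21&6=4
add $t2, $t2, 4 → $t2=100+4=104
sub $t3, $t3, 2 → $t3=8-2=6
cmp $t3, 0  (cmp 6,0)
bne L2: taken
lw $t7, 0($t2) → $t7=M[104]=5
xor $t7, $t7, 19 → $t7=5^19=22
lw $t7, 0($t2) → $t7=M[104]=5
and $t7, $t7, 6 → $t7=5&6=4
add $t2, $t2, 4 → $t2=104+4=108
sub $t3, $t3, 2 → $t3=6-2=4
cmp $t3, 0  (cmp 4,0)
bne L2: taken
lw $t7, 0($t2) → $t7=M[108]=21
xor $t7, $t7, 19 → $t7=21^19=6
lw $t7, 0($t2) → $t7=M[108]=21
and $t7, $t7, 6 → $t7=21&6=4
add $t2, $t2, 4 → $t2=108+4=112
sub $t3, $t3, 2 → $t3=4-2=2
cmp $t3, 0  (cmp 2,0)
bne L2: taken
lw $t7, 0($t2) → $t7=M[112]=26
xor $t7, $t7, 19 → $t7=26^19=9
lw $t7, 0($t2) → $t7=M[112]=26
and $t7, $t7, 6 → $t7=26&6=2
add $t2, $t2, 4 → $t2=112+4=116
sub $t3, $t3, 2 → $t3=2-2=0
cmp $t3, 0  (cmp 0,0)
bne L2: not taken
halt.
Total executed instructions: 36.

36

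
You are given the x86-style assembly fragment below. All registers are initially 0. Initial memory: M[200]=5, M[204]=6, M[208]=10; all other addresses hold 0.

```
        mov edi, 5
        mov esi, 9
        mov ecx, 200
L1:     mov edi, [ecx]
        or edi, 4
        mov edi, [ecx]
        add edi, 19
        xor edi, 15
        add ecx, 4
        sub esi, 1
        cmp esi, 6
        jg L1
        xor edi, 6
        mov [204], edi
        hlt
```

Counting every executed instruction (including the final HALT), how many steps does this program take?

33

edi=5
esi=9
ecx=200
edi=M[200]=5
edi=5|4=5
edi=M[200]=5
edi=5+19=24
edi=24^15=23
ecx=200+4=204
esi=9-1=8
cmp esi, 6  (cmp 8,6)
jg L1: taken
edi=M[204]=6
edi=6|4=6
edi=M[204]=6
edi=6+19=25
edi=25^15=22
ecx=204+4=208
esi=8-1=7
cmp esi, 6  (cmp 7,6)
jg L1: taken
edi=M[208]=10
edi=10|4=14
edi=M[208]=10
edi=10+19=29
edi=29^15=18
ecx=208+4=212
esi=7-1=6
cmp esi, 6  (cmp 6,6)
jg L1: not taken
edi=18^6=20
mov [204], edi → M[204]=20
halt.
Total executed instructions: 33.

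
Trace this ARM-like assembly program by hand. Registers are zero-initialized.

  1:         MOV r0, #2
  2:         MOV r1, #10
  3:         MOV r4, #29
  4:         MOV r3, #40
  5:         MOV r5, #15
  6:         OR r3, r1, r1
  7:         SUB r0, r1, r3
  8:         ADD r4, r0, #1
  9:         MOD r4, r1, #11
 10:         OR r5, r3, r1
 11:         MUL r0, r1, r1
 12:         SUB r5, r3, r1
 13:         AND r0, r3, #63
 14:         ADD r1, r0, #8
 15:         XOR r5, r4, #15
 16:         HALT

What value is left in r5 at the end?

5

MOV r0, #2 → r0=2
MOV r1, #10 → r1=10
MOV r4, #29 → r4=29
MOV r3, #40 → r3=40
MOV r5, #15 → r5=15
OR r3, r1, r1 → r3=10|10=10
SUB r0, r1, r3 → r0=10-10=0
ADD r4, r0, #1 → r4=0+1=1
MOD r4, r1, #11 → r4=10%11=10
OR r5, r3, r1 → r5=10|10=10
MUL r0, r1, r1 → r0=10*10=100
SUB r5, r3, r1 → r5=10-10=0
AND r0, r3, #63 → r0=10&63=10
ADD r1, r0, #8 → r1=10+8=18
XOR r5, r4, #15 → r5=10^15=5
halt.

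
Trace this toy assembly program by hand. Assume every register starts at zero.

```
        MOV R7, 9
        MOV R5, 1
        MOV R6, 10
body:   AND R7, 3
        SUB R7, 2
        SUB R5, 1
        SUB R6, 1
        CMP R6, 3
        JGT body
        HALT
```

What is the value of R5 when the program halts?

-6

R7=9
R5=1
R6=10
R7=9&3=1
R7=1-2=-1
R5=1-1=0
R6=10-1=9
CMP R6, 3  (cmp 9,3)
JGT body: taken
R7=(-1)&3=3
R7=3-2=1
R5=0-1=-1
R6=9-1=8
CMP R6, 3  (cmp 8,3)
JGT body: taken
R7=1&3=1
R7=1-2=-1
R5=(-1)-1=-2
R6=8-1=7
CMP R6, 3  (cmp 7,3)
JGT body: taken
R7=(-1)&3=3
R7=3-2=1
R5=(-2)-1=-3
R6=7-1=6
CMP R6, 3  (cmp 6,3)
JGT body: taken
R7=1&3=1
R7=1-2=-1
R5=(-3)-1=-4
R6=6-1=5
CMP R6, 3  (cmp 5,3)
JGT body: taken
R7=(-1)&3=3
R7=3-2=1
R5=(-4)-1=-5
R6=5-1=4
CMP R6, 3  (cmp 4,3)
JGT body: taken
R7=1&3=1
R7=1-2=-1
R5=(-5)-1=-6
R6=4-1=3
CMP R6, 3  (cmp 3,3)
JGT body: not taken
halt.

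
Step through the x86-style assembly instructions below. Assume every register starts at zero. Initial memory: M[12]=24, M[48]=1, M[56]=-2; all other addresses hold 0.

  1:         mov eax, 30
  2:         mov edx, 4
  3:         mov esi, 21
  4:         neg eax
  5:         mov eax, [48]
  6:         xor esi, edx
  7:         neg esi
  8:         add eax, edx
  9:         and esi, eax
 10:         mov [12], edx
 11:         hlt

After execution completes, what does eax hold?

mov eax, 30 → eax=30
mov edx, 4 → edx=4
mov esi, 21 → esi=21
neg eax → eax=-(30)=-30
mov eax, [48] → eax=M[48]=1
xor esi, edx → esi=21^4=17
neg esi → esi=-(17)=-17
add eax, edx → eax=1+4=5
and esi, eax → esi=(-17)&5=5
mov [12], edx → M[12]=4
halt.

5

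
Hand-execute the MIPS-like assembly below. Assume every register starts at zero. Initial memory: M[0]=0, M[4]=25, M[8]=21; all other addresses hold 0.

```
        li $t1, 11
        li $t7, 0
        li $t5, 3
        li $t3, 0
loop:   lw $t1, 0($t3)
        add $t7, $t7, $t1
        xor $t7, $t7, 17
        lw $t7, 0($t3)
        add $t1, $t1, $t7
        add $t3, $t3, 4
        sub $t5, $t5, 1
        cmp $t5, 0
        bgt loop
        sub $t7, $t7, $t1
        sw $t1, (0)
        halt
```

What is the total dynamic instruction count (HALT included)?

34

$t1=11
$t7=0
$t5=3
$t3=0
$t1=M[0]=0
$t7=0+0=0
$t7=0^17=17
$t7=M[0]=0
$t1=0+0=0
$t3=0+4=4
$t5=3-1=2
cmp $t5, 0  (cmp 2,0)
bgt loop: taken
$t1=M[4]=25
$t7=0+25=25
$t7=25^17=8
$t7=M[4]=25
$t1=25+25=50
$t3=4+4=8
$t5=2-1=1
cmp $t5, 0  (cmp 1,0)
bgt loop: taken
$t1=M[8]=21
$t7=25+21=46
$t7=46^17=63
$t7=M[8]=21
$t1=21+21=42
$t3=8+4=12
$t5=1-1=0
cmp $t5, 0  (cmp 0,0)
bgt loop: not taken
$t7=21-42=-21
sw $t1, (0) → M[0]=42
halt.
Total executed instructions: 34.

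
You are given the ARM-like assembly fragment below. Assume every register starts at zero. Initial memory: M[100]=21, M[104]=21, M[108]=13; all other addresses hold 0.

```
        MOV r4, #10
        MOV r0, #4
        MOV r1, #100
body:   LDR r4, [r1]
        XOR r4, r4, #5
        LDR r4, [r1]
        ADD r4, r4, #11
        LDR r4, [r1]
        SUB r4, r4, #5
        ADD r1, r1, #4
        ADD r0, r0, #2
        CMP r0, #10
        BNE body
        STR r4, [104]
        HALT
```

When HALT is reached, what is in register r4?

after MOV r4, #10: r4=10
after MOV r0, #4: r0=4
after MOV r1, #100: r1=100
after LDR r4, [r1]: r4=M[100]=21
after XOR r4, r4, #5: r4=21^5=16
after LDR r4, [r1]: r4=M[100]=21
after ADD r4, r4, #11: r4=21+11=32
after LDR r4, [r1]: r4=M[100]=21
after SUB r4, r4, #5: r4=21-5=16
after ADD r1, r1, #4: r1=100+4=104
after ADD r0, r0, #2: r0=4+2=6
CMP r0, #10  (cmp 6,10)
BNE body: taken
after LDR r4, [r1]: r4=M[104]=21
after XOR r4, r4, #5: r4=21^5=16
after LDR r4, [r1]: r4=M[104]=21
after ADD r4, r4, #11: r4=21+11=32
after LDR r4, [r1]: r4=M[104]=21
after SUB r4, r4, #5: r4=21-5=16
after ADD r1, r1, #4: r1=104+4=108
after ADD r0, r0, #2: r0=6+2=8
CMP r0, #10  (cmp 8,10)
BNE body: taken
after LDR r4, [r1]: r4=M[108]=13
after XOR r4, r4, #5: r4=13^5=8
after LDR r4, [r1]: r4=M[108]=13
after ADD r4, r4, #11: r4=13+11=24
after LDR r4, [r1]: r4=M[108]=13
after SUB r4, r4, #5: r4=13-5=8
after ADD r1, r1, #4: r1=108+4=112
after ADD r0, r0, #2: r0=8+2=10
CMP r0, #10  (cmp 10,10)
BNE body: not taken
STR r4, [104] → M[104]=8
halt.

8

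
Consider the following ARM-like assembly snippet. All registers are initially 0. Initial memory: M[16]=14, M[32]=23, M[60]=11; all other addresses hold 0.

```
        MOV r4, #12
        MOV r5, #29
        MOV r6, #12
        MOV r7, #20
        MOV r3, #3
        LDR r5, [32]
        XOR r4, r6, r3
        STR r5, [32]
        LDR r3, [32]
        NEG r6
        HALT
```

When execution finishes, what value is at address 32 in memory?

23

after MOV r4, #12: r4=12
after MOV r5, #29: r5=29
after MOV r6, #12: r6=12
after MOV r7, #20: r7=20
after MOV r3, #3: r3=3
after LDR r5, [32]: r5=M[32]=23
after XOR r4, r6, r3: r4=12^3=15
STR r5, [32] → M[32]=23
after LDR r3, [32]: r3=M[32]=23
after NEG r6: r6=-(12)=-12
halt.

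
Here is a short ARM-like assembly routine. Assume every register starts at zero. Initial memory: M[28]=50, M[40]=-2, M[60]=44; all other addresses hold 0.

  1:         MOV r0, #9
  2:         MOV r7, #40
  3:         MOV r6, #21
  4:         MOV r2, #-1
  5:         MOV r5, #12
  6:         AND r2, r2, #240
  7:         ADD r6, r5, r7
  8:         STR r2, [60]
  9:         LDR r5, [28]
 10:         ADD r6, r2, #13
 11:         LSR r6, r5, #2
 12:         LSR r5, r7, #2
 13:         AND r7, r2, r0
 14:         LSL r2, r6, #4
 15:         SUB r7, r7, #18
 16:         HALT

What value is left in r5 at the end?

10

MOV r0, #9 → r0=9
MOV r7, #40 → r7=40
MOV r6, #21 → r6=21
MOV r2, #-1 → r2=-1
MOV r5, #12 → r5=12
AND r2, r2, #240 → r2=(-1)&240=240
ADD r6, r5, r7 → r6=12+40=52
STR r2, [60] → M[60]=240
LDR r5, [28] → r5=M[28]=50
ADD r6, r2, #13 → r6=240+13=253
LSR r6, r5, #2 → r6=50>>2=12
LSR r5, r7, #2 → r5=40>>2=10
AND r7, r2, r0 → r7=240&9=0
LSL r2, r6, #4 → r2=12<<4=192
SUB r7, r7, #18 → r7=0-18=-18
halt.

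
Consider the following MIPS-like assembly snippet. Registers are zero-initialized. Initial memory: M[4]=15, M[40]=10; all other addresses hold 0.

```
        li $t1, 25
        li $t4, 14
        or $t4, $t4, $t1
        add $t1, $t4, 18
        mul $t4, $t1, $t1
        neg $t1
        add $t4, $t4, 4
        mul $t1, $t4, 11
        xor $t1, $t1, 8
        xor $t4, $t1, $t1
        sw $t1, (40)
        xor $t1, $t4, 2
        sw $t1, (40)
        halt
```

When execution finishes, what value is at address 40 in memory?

after li $t1, 25: $t1=25
after li $t4, 14: $t4=14
after or $t4, $t4, $t1: $t4=14|25=31
after add $t1, $t4, 18: $t1=31+18=49
after mul $t4, $t1, $t1: $t4=49*49=2401
after neg $t1: $t1=-(49)=-49
after add $t4, $t4, 4: $t4=2401+4=2405
after mul $t1, $t4, 11: $t1=2405*11=26455
after xor $t1, $t1, 8: $t1=26455^8=26463
after xor $t4, $t1, $t1: $t4=26463^26463=0
sw $t1, (40) → M[40]=26463
after xor $t1, $t4, 2: $t1=0^2=2
sw $t1, (40) → M[40]=2
halt.

2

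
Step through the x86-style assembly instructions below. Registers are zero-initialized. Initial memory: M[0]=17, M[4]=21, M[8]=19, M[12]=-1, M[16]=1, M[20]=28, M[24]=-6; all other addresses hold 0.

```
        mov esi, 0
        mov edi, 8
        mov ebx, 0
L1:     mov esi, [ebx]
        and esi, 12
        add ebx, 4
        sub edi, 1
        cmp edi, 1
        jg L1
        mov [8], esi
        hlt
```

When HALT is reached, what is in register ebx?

28

mov esi, 0 → esi=0
mov edi, 8 → edi=8
mov ebx, 0 → ebx=0
mov esi, [ebx] → esi=M[0]=17
and esi, 12 → esi=17&12=0
add ebx, 4 → ebx=0+4=4
sub edi, 1 → edi=8-1=7
cmp edi, 1  (cmp 7,1)
jg L1: taken
mov esi, [ebx] → esi=M[4]=21
and esi, 12 → esi=21&12=4
add ebx, 4 → ebx=4+4=8
sub edi, 1 → edi=7-1=6
cmp edi, 1  (cmp 6,1)
jg L1: taken
mov esi, [ebx] → esi=M[8]=19
and esi, 12 → esi=19&12=0
add ebx, 4 → ebx=8+4=12
sub edi, 1 → edi=6-1=5
cmp edi, 1  (cmp 5,1)
jg L1: taken
mov esi, [ebx] → esi=M[12]=-1
and esi, 12 → esi=(-1)&12=12
add ebx, 4 → ebx=12+4=16
sub edi, 1 → edi=5-1=4
cmp edi, 1  (cmp 4,1)
jg L1: taken
mov esi, [ebx] → esi=M[16]=1
and esi, 12 → esi=1&12=0
add ebx, 4 → ebx=16+4=20
sub edi, 1 → edi=4-1=3
cmp edi, 1  (cmp 3,1)
jg L1: taken
mov esi, [ebx] → esi=M[20]=28
and esi, 12 → esi=28&12=12
add ebx, 4 → ebx=20+4=24
sub edi, 1 → edi=3-1=2
cmp edi, 1  (cmp 2,1)
jg L1: taken
mov esi, [ebx] → esi=M[24]=-6
and esi, 12 → esi=(-6)&12=8
add ebx, 4 → ebx=24+4=28
sub edi, 1 → edi=2-1=1
cmp edi, 1  (cmp 1,1)
jg L1: not taken
mov [8], esi → M[8]=8
halt.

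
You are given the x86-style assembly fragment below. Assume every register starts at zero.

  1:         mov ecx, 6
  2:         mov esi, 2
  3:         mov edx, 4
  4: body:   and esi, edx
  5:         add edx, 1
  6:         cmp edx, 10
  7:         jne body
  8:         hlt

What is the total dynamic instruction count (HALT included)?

ecx=6
esi=2
edx=4
esi=2&4=0
edx=4+1=5
cmp edx, 10  (cmp 5,10)
jne body: taken
esi=0&5=0
edx=5+1=6
cmp edx, 10  (cmp 6,10)
jne body: taken
esi=0&6=0
edx=6+1=7
cmp edx, 10  (cmp 7,10)
jne body: taken
esi=0&7=0
edx=7+1=8
cmp edx, 10  (cmp 8,10)
jne body: taken
esi=0&8=0
edx=8+1=9
cmp edx, 10  (cmp 9,10)
jne body: taken
esi=0&9=0
edx=9+1=10
cmp edx, 10  (cmp 10,10)
jne body: not taken
halt.
Total executed instructions: 28.

28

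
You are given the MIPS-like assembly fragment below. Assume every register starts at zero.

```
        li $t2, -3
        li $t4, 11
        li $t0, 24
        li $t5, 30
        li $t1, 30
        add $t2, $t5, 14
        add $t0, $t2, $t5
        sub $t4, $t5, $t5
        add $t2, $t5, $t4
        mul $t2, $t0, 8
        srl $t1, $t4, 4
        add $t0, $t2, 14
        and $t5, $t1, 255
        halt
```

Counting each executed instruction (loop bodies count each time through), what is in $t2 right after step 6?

$t2=-3
$t4=11
$t0=24
$t5=30
$t1=30
$t2=30+14=44
After step 6: $t2 = 44.

44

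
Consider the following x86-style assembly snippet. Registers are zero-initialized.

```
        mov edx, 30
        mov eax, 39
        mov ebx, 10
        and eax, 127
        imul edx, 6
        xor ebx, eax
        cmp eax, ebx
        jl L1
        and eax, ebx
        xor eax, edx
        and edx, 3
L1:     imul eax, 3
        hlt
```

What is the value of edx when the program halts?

after mov edx, 30: edx=30
after mov eax, 39: eax=39
after mov ebx, 10: ebx=10
after and eax, 127: eax=39&127=39
after imul edx, 6: edx=30*6=180
after xor ebx, eax: ebx=10^39=45
cmp eax, ebx  (cmp 39,45)
jl L1: taken
after imul eax, 3: eax=39*3=117
halt.

180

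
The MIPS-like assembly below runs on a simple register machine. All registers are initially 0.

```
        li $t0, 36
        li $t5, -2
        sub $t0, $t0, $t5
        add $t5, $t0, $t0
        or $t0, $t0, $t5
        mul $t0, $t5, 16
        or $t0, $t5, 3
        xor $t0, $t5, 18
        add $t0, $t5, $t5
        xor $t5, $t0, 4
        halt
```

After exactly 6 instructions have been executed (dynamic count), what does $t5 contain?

$t0=36
$t5=-2
$t0=36-(-2)=38
$t5=38+38=76
$t0=38|76=110
$t0=76*16=1216
After step 6: $t5 = 76.

76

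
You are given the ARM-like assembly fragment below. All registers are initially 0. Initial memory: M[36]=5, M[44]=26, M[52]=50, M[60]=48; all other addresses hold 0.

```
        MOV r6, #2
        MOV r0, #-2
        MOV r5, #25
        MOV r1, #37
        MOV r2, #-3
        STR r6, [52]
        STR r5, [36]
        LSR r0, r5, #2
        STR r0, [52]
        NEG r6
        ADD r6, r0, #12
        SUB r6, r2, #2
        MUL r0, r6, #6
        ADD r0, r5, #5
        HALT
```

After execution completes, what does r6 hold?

-5

after MOV r6, #2: r6=2
after MOV r0, #-2: r0=-2
after MOV r5, #25: r5=25
after MOV r1, #37: r1=37
after MOV r2, #-3: r2=-3
STR r6, [52] → M[52]=2
STR r5, [36] → M[36]=25
after LSR r0, r5, #2: r0=25>>2=6
STR r0, [52] → M[52]=6
after NEG r6: r6=-(2)=-2
after ADD r6, r0, #12: r6=6+12=18
after SUB r6, r2, #2: r6=(-3)-2=-5
after MUL r0, r6, #6: r0=(-5)*6=-30
after ADD r0, r5, #5: r0=25+5=30
halt.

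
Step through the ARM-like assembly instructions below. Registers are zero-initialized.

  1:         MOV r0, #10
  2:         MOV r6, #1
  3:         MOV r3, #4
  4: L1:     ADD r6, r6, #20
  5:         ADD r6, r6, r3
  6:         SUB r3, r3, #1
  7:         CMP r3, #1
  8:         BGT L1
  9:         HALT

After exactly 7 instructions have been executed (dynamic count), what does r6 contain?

MOV r0, #10 → r0=10
MOV r6, #1 → r6=1
MOV r3, #4 → r3=4
ADD r6, r6, #20 → r6=1+20=21
ADD r6, r6, r3 → r6=21+4=25
SUB r3, r3, #1 → r3=4-1=3
CMP r3, #1  (cmp 3,1)
After step 7: r6 = 25.

25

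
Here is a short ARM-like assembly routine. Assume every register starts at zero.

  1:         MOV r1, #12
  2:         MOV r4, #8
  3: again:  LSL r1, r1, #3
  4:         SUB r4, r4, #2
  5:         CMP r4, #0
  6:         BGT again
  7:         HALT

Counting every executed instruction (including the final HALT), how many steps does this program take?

r1=12
r4=8
r1=12<<3=96
r4=8-2=6
CMP r4, #0  (cmp 6,0)
BGT again: taken
r1=96<<3=768
r4=6-2=4
CMP r4, #0  (cmp 4,0)
BGT again: taken
r1=768<<3=6144
r4=4-2=2
CMP r4, #0  (cmp 2,0)
BGT again: taken
r1=6144<<3=49152
r4=2-2=0
CMP r4, #0  (cmp 0,0)
BGT again: not taken
halt.
Total executed instructions: 19.

19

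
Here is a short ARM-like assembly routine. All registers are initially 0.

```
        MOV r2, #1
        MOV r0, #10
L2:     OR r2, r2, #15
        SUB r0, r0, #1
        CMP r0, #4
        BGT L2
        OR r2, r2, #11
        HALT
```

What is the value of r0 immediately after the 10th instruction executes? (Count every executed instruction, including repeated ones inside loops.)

8

MOV r2, #1 → r2=1
MOV r0, #10 → r0=10
OR r2, r2, #15 → r2=1|15=15
SUB r0, r0, #1 → r0=10-1=9
CMP r0, #4  (cmp 9,4)
BGT L2: taken
OR r2, r2, #15 → r2=15|15=15
SUB r0, r0, #1 → r0=9-1=8
CMP r0, #4  (cmp 8,4)
BGT L2: taken
After step 10: r0 = 8.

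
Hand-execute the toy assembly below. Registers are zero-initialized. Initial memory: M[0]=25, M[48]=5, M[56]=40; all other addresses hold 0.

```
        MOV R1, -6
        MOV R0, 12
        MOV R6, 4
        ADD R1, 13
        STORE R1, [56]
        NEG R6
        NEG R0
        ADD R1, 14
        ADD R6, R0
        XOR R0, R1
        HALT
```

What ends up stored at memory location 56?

R1=-6
R0=12
R6=4
R1=(-6)+13=7
STORE R1, [56] → M[56]=7
R6=-(4)=-4
R0=-(12)=-12
R1=7+14=21
R6=(-4)+(-12)=-16
R0=(-12)^21=-31
halt.

7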